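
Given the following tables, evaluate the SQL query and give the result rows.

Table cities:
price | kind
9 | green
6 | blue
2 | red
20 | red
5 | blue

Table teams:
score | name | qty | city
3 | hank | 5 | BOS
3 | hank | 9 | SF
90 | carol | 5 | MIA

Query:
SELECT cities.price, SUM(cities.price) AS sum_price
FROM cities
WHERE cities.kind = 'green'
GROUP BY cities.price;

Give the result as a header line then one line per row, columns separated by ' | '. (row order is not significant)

After WHERE (1 rows):
cities.price | cities.kind
9 | green
After GROUP BY (1 rows):
cities.price | sum_price
9 | 9

== RESULT ==
cities.price | sum_price
9 | 9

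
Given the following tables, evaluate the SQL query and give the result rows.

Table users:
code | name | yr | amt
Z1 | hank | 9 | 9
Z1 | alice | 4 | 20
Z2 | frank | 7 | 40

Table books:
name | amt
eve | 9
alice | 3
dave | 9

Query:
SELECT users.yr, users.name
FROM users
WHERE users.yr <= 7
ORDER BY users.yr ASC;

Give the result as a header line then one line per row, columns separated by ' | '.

== RESULT ==
users.yr | users.name
4 | alice
7 | frank

Derivation:
After WHERE (2 rows):
users.code | users.name | users.yr | users.amt
Z1 | alice | 4 | 20
Z2 | frank | 7 | 40
After SELECT (2 rows):
users.yr | users.name
4 | alice
7 | frank
After ORDER BY (2 rows):
users.yr | users.name
4 | alice
7 | frank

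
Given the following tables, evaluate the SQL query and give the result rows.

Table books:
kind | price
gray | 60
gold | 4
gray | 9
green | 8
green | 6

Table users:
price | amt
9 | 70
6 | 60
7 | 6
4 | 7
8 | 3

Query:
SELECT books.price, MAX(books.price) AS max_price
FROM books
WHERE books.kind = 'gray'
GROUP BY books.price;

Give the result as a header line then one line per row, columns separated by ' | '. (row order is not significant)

After WHERE (2 rows):
books.kind | books.price
gray | 60
gray | 9
After GROUP BY (2 rows):
books.price | max_price
60 | 60
9 | 9

== RESULT ==
books.price | max_price
60 | 60
9 | 9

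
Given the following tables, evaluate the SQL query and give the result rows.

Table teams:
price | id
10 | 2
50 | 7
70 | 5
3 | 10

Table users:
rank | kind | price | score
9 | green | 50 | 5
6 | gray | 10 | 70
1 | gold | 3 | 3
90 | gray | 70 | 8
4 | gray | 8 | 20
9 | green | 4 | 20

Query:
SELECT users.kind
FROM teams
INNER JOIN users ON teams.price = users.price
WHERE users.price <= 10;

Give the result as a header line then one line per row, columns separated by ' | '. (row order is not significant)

After JOIN users (4 rows):
teams.price | teams.id | users.rank | users.kind | users.price | users.score
10 | 2 | 6 | gray | 10 | 70
50 | 7 | 9 | green | 50 | 5
70 | 5 | 90 | gray | 70 | 8
3 | 10 | 1 | gold | 3 | 3
After WHERE (2 rows):
teams.price | teams.id | users.rank | users.kind | users.price | users.score
10 | 2 | 6 | gray | 10 | 70
3 | 10 | 1 | gold | 3 | 3
After SELECT (2 rows):
users.kind
gray
gold

== RESULT ==
users.kind
gray
gold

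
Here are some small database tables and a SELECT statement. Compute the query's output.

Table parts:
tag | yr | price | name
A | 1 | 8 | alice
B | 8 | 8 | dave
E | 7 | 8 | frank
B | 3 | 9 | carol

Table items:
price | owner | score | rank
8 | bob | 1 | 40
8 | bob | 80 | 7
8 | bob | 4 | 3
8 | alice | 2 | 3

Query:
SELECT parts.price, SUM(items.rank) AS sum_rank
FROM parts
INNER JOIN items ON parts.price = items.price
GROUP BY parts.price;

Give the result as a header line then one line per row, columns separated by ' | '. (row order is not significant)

== RESULT ==
parts.price | sum_rank
8 | 159

Derivation:
After JOIN items (12 rows):
parts.tag | parts.yr | parts.price | parts.name | items.price | items.owner | items.score | items.rank
A | 1 | 8 | alice | 8 | bob | 1 | 40
A | 1 | 8 | alice | 8 | bob | 80 | 7
A | 1 | 8 | alice | 8 | bob | 4 | 3
A | 1 | 8 | alice | 8 | alice | 2 | 3
B | 8 | 8 | dave | 8 | bob | 1 | 40
B | 8 | 8 | dave | 8 | bob | 80 | 7
B | 8 | 8 | dave | 8 | bob | 4 | 3
B | 8 | 8 | dave | 8 | alice | 2 | 3
E | 7 | 8 | frank | 8 | bob | 1 | 40
E | 7 | 8 | frank | 8 | bob | 80 | 7
E | 7 | 8 | frank | 8 | bob | 4 | 3
E | 7 | 8 | frank | 8 | alice | 2 | 3
After GROUP BY (1 rows):
parts.price | sum_rank
8 | 159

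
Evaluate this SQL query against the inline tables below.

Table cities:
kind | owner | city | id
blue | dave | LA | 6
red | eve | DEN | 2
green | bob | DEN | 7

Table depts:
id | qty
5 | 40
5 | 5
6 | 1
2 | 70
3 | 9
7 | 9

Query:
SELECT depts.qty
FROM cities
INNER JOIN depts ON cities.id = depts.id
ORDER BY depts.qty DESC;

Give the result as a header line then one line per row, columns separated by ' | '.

After JOIN depts (3 rows):
cities.kind | cities.owner | cities.city | cities.id | depts.id | depts.qty
blue | dave | LA | 6 | 6 | 1
red | eve | DEN | 2 | 2 | 70
green | bob | DEN | 7 | 7 | 9
After SELECT (3 rows):
depts.qty
1
70
9
After ORDER BY (3 rows):
depts.qty
70
9
1

== RESULT ==
depts.qty
70
9
1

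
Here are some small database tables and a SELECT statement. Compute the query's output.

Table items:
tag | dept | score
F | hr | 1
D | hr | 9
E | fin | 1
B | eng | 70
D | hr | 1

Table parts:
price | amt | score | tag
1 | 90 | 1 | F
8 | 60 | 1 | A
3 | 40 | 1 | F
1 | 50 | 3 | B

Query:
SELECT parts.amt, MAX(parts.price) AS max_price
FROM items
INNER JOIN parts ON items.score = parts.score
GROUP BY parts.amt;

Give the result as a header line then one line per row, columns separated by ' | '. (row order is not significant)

After JOIN parts (9 rows):
items.tag | items.dept | items.score | parts.price | parts.amt | parts.score | parts.tag
F | hr | 1 | 1 | 90 | 1 | F
F | hr | 1 | 8 | 60 | 1 | A
F | hr | 1 | 3 | 40 | 1 | F
E | fin | 1 | 1 | 90 | 1 | F
E | fin | 1 | 8 | 60 | 1 | A
E | fin | 1 | 3 | 40 | 1 | F
D | hr | 1 | 1 | 90 | 1 | F
D | hr | 1 | 8 | 60 | 1 | A
D | hr | 1 | 3 | 40 | 1 | F
After GROUP BY (3 rows):
parts.amt | max_price
90 | 1
60 | 8
40 | 3

== RESULT ==
parts.amt | max_price
90 | 1
60 | 8
40 | 3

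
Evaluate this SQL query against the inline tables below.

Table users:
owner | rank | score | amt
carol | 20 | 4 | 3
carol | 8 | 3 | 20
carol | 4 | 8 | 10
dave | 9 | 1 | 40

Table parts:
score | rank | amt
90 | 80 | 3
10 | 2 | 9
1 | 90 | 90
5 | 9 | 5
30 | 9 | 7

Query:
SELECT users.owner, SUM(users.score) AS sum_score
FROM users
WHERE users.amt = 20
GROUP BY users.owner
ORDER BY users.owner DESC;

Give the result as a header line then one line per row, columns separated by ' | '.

== RESULT ==
users.owner | sum_score
carol | 3

Derivation:
After WHERE (1 rows):
users.owner | users.rank | users.score | users.amt
carol | 8 | 3 | 20
After GROUP BY (1 rows):
users.owner | sum_score
carol | 3
After ORDER BY (1 rows):
users.owner | sum_score
carol | 3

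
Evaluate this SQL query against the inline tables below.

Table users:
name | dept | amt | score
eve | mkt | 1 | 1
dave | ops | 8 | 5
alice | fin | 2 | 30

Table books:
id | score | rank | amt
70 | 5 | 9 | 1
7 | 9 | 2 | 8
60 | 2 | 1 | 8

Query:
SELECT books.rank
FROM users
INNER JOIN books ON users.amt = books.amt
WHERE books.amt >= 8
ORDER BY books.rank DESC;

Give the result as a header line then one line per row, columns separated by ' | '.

After JOIN books (3 rows):
users.name | users.dept | users.amt | users.score | books.id | books.score | books.rank | books.amt
eve | mkt | 1 | 1 | 70 | 5 | 9 | 1
dave | ops | 8 | 5 | 7 | 9 | 2 | 8
dave | ops | 8 | 5 | 60 | 2 | 1 | 8
After WHERE (2 rows):
users.name | users.dept | users.amt | users.score | books.id | books.score | books.rank | books.amt
dave | ops | 8 | 5 | 7 | 9 | 2 | 8
dave | ops | 8 | 5 | 60 | 2 | 1 | 8
After SELECT (2 rows):
books.rank
2
1
After ORDER BY (2 rows):
books.rank
2
1

== RESULT ==
books.rank
2
1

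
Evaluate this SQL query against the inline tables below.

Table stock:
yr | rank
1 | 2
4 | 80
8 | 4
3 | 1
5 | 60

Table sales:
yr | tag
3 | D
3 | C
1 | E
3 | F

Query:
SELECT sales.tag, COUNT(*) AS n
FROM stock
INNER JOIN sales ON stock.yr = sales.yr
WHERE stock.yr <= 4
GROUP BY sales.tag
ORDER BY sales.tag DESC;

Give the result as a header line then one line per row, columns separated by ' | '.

After JOIN sales (4 rows):
stock.yr | stock.rank | sales.yr | sales.tag
1 | 2 | 1 | E
3 | 1 | 3 | D
3 | 1 | 3 | C
3 | 1 | 3 | F
After WHERE (4 rows):
stock.yr | stock.rank | sales.yr | sales.tag
1 | 2 | 1 | E
3 | 1 | 3 | D
3 | 1 | 3 | C
3 | 1 | 3 | F
After GROUP BY (4 rows):
sales.tag | n
E | 1
D | 1
C | 1
F | 1
After ORDER BY (4 rows):
sales.tag | n
F | 1
E | 1
D | 1
C | 1

== RESULT ==
sales.tag | n
F | 1
E | 1
D | 1
C | 1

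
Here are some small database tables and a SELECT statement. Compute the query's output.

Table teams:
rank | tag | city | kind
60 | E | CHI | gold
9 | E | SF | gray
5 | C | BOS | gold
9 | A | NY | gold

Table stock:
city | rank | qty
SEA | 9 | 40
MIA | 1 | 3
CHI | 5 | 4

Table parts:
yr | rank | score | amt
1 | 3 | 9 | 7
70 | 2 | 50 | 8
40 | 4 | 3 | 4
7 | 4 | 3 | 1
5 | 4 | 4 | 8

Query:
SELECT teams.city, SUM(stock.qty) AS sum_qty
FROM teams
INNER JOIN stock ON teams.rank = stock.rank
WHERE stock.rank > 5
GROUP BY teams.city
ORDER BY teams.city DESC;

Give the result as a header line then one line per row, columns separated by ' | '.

== RESULT ==
teams.city | sum_qty
SF | 40
NY | 40

Derivation:
After JOIN stock (3 rows):
teams.rank | teams.tag | teams.city | teams.kind | stock.city | stock.rank | stock.qty
9 | E | SF | gray | SEA | 9 | 40
5 | C | BOS | gold | CHI | 5 | 4
9 | A | NY | gold | SEA | 9 | 40
After WHERE (2 rows):
teams.rank | teams.tag | teams.city | teams.kind | stock.city | stock.rank | stock.qty
9 | E | SF | gray | SEA | 9 | 40
9 | A | NY | gold | SEA | 9 | 40
After GROUP BY (2 rows):
teams.city | sum_qty
SF | 40
NY | 40
After ORDER BY (2 rows):
teams.city | sum_qty
SF | 40
NY | 40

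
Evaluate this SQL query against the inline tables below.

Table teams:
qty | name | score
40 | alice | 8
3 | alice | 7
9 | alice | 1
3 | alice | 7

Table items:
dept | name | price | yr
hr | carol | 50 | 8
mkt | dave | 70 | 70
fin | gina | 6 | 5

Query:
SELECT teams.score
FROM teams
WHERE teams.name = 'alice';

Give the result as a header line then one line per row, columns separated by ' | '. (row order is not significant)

== RESULT ==
teams.score
8
7
1
7

Derivation:
After WHERE (4 rows):
teams.qty | teams.name | teams.score
40 | alice | 8
3 | alice | 7
9 | alice | 1
3 | alice | 7
After SELECT (4 rows):
teams.score
8
7
1
7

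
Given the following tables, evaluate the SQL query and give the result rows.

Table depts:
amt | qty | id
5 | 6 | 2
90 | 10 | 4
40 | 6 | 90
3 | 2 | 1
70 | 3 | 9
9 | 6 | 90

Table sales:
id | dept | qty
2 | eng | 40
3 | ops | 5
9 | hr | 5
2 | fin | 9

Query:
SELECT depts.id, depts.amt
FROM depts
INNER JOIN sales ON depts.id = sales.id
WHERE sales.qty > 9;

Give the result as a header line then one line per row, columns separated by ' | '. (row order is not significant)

== RESULT ==
depts.id | depts.amt
2 | 5

Derivation:
After JOIN sales (3 rows):
depts.amt | depts.qty | depts.id | sales.id | sales.dept | sales.qty
5 | 6 | 2 | 2 | eng | 40
5 | 6 | 2 | 2 | fin | 9
70 | 3 | 9 | 9 | hr | 5
After WHERE (1 rows):
depts.amt | depts.qty | depts.id | sales.id | sales.dept | sales.qty
5 | 6 | 2 | 2 | eng | 40
After SELECT (1 rows):
depts.id | depts.amt
2 | 5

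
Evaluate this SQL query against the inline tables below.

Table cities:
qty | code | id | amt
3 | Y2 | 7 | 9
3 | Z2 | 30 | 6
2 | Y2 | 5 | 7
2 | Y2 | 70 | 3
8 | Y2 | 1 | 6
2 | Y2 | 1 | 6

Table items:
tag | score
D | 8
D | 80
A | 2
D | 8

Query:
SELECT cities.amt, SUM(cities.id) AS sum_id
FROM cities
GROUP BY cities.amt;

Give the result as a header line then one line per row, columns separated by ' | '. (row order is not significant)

== RESULT ==
cities.amt | sum_id
9 | 7
6 | 32
7 | 5
3 | 70

Derivation:
After GROUP BY (4 rows):
cities.amt | sum_id
9 | 7
6 | 32
7 | 5
3 | 70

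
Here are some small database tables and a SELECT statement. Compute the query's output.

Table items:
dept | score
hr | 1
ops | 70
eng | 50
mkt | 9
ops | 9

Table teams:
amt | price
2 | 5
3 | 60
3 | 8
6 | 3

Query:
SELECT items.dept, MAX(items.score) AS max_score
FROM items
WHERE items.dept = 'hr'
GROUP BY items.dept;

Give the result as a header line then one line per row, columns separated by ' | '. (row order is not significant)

After WHERE (1 rows):
items.dept | items.score
hr | 1
After GROUP BY (1 rows):
items.dept | max_score
hr | 1

== RESULT ==
items.dept | max_score
hr | 1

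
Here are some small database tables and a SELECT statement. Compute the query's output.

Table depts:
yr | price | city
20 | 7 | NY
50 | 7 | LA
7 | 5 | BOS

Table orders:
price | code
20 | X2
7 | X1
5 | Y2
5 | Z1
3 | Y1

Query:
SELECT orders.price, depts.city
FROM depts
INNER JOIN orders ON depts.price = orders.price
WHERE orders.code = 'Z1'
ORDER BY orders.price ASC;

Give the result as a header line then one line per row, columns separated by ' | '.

After JOIN orders (4 rows):
depts.yr | depts.price | depts.city | orders.price | orders.code
20 | 7 | NY | 7 | X1
50 | 7 | LA | 7 | X1
7 | 5 | BOS | 5 | Y2
7 | 5 | BOS | 5 | Z1
After WHERE (1 rows):
depts.yr | depts.price | depts.city | orders.price | orders.code
7 | 5 | BOS | 5 | Z1
After SELECT (1 rows):
orders.price | depts.city
5 | BOS
After ORDER BY (1 rows):
orders.price | depts.city
5 | BOS

== RESULT ==
orders.price | depts.city
5 | BOS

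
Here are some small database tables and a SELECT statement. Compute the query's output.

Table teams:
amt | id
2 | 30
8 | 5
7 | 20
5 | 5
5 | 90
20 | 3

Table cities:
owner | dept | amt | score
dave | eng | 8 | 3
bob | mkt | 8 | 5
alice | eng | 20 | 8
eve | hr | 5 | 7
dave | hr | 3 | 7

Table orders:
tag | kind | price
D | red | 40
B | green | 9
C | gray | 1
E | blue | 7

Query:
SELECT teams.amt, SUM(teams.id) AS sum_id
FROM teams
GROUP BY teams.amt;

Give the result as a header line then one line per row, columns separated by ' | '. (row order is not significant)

After GROUP BY (5 rows):
teams.amt | sum_id
2 | 30
8 | 5
7 | 20
5 | 95
20 | 3

== RESULT ==
teams.amt | sum_id
2 | 30
8 | 5
7 | 20
5 | 95
20 | 3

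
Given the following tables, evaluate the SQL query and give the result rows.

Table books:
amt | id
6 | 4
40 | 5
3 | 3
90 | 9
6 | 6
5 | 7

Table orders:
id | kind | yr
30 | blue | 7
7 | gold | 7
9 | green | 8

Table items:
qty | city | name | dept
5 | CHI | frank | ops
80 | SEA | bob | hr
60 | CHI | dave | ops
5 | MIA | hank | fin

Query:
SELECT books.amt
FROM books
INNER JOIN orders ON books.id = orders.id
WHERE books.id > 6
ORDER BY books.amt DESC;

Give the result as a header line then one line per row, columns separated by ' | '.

After JOIN orders (2 rows):
books.amt | books.id | orders.id | orders.kind | orders.yr
90 | 9 | 9 | green | 8
5 | 7 | 7 | gold | 7
After WHERE (2 rows):
books.amt | books.id | orders.id | orders.kind | orders.yr
90 | 9 | 9 | green | 8
5 | 7 | 7 | gold | 7
After SELECT (2 rows):
books.amt
90
5
After ORDER BY (2 rows):
books.amt
90
5

== RESULT ==
books.amt
90
5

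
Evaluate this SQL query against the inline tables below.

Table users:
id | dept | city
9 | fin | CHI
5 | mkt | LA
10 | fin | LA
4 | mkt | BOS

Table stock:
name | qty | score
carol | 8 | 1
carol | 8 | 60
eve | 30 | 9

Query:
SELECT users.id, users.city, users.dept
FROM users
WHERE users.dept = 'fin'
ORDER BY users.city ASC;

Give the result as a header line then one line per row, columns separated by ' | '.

After WHERE (2 rows):
users.id | users.dept | users.city
9 | fin | CHI
10 | fin | LA
After SELECT (2 rows):
users.id | users.city | users.dept
9 | CHI | fin
10 | LA | fin
After ORDER BY (2 rows):
users.id | users.city | users.dept
9 | CHI | fin
10 | LA | fin

== RESULT ==
users.id | users.city | users.dept
9 | CHI | fin
10 | LA | fin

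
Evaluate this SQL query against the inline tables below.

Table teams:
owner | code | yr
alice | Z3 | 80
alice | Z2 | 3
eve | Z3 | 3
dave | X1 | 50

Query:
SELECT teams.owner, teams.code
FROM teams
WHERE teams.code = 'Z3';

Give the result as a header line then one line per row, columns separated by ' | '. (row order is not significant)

After WHERE (2 rows):
teams.owner | teams.code | teams.yr
alice | Z3 | 80
eve | Z3 | 3
After SELECT (2 rows):
teams.owner | teams.code
alice | Z3
eve | Z3

== RESULT ==
teams.owner | teams.code
alice | Z3
eve | Z3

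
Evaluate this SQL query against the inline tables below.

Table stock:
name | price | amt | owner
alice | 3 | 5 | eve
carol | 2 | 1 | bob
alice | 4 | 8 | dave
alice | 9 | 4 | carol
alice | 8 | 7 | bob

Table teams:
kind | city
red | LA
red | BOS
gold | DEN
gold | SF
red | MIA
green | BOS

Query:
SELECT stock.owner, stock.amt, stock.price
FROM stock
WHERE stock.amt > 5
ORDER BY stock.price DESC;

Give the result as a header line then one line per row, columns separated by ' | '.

== RESULT ==
stock.owner | stock.amt | stock.price
bob | 7 | 8
dave | 8 | 4

Derivation:
After WHERE (2 rows):
stock.name | stock.price | stock.amt | stock.owner
alice | 4 | 8 | dave
alice | 8 | 7 | bob
After SELECT (2 rows):
stock.owner | stock.amt | stock.price
dave | 8 | 4
bob | 7 | 8
After ORDER BY (2 rows):
stock.owner | stock.amt | stock.price
bob | 7 | 8
dave | 8 | 4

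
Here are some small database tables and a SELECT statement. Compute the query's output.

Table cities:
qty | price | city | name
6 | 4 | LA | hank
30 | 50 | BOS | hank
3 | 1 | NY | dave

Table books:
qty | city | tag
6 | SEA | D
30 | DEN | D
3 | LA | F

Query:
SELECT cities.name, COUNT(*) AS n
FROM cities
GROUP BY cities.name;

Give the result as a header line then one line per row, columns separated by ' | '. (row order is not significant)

== RESULT ==
cities.name | n
hank | 2
dave | 1

Derivation:
After GROUP BY (2 rows):
cities.name | n
hank | 2
dave | 1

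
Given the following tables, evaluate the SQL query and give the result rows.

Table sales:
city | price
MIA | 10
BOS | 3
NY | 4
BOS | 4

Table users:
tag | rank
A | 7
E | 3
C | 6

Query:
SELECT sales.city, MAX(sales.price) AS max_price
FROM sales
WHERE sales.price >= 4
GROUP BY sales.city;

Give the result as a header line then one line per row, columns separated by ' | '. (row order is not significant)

== RESULT ==
sales.city | max_price
MIA | 10
NY | 4
BOS | 4

Derivation:
After WHERE (3 rows):
sales.city | sales.price
MIA | 10
NY | 4
BOS | 4
After GROUP BY (3 rows):
sales.city | max_price
MIA | 10
NY | 4
BOS | 4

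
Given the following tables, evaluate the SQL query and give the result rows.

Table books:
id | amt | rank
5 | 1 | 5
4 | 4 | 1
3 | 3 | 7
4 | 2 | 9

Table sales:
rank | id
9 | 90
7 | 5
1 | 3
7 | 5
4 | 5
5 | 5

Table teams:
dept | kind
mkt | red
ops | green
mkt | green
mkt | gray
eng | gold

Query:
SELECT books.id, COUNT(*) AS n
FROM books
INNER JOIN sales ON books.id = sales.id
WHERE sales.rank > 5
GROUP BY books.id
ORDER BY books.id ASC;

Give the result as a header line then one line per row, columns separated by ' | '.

After JOIN sales (5 rows):
books.id | books.amt | books.rank | sales.rank | sales.id
5 | 1 | 5 | 7 | 5
5 | 1 | 5 | 7 | 5
5 | 1 | 5 | 4 | 5
5 | 1 | 5 | 5 | 5
3 | 3 | 7 | 1 | 3
After WHERE (2 rows):
books.id | books.amt | books.rank | sales.rank | sales.id
5 | 1 | 5 | 7 | 5
5 | 1 | 5 | 7 | 5
After GROUP BY (1 rows):
books.id | n
5 | 2
After ORDER BY (1 rows):
books.id | n
5 | 2

== RESULT ==
books.id | n
5 | 2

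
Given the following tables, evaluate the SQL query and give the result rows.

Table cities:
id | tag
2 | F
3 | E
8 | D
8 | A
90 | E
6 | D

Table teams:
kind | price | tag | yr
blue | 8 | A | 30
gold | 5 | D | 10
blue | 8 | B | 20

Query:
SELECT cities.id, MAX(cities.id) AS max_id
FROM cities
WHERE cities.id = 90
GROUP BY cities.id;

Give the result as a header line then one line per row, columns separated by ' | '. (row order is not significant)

After WHERE (1 rows):
cities.id | cities.tag
90 | E
After GROUP BY (1 rows):
cities.id | max_id
90 | 90

== RESULT ==
cities.id | max_id
90 | 90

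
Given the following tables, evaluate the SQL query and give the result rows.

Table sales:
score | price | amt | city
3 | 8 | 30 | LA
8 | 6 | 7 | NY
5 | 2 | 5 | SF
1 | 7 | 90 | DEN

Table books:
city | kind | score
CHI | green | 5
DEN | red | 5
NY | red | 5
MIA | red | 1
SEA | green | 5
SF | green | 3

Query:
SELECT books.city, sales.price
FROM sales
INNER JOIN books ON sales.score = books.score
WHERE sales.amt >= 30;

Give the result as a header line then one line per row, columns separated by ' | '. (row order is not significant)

After JOIN books (6 rows):
sales.score | sales.price | sales.amt | sales.city | books.city | books.kind | books.score
3 | 8 | 30 | LA | SF | green | 3
5 | 2 | 5 | SF | CHI | green | 5
5 | 2 | 5 | SF | DEN | red | 5
5 | 2 | 5 | SF | NY | red | 5
5 | 2 | 5 | SF | SEA | green | 5
1 | 7 | 90 | DEN | MIA | red | 1
After WHERE (2 rows):
sales.score | sales.price | sales.amt | sales.city | books.city | books.kind | books.score
3 | 8 | 30 | LA | SF | green | 3
1 | 7 | 90 | DEN | MIA | red | 1
After SELECT (2 rows):
books.city | sales.price
SF | 8
MIA | 7

== RESULT ==
books.city | sales.price
SF | 8
MIA | 7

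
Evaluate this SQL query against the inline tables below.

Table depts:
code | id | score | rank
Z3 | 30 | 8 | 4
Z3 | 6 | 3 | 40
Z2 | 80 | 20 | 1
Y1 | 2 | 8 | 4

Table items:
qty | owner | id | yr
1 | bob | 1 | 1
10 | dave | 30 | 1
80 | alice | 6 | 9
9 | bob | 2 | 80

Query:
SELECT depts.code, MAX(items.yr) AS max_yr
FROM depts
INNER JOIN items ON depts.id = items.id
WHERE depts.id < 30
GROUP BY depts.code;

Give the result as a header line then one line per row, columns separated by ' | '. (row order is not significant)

== RESULT ==
depts.code | max_yr
Z3 | 9
Y1 | 80

Derivation:
After JOIN items (3 rows):
depts.code | depts.id | depts.score | depts.rank | items.qty | items.owner | items.id | items.yr
Z3 | 30 | 8 | 4 | 10 | dave | 30 | 1
Z3 | 6 | 3 | 40 | 80 | alice | 6 | 9
Y1 | 2 | 8 | 4 | 9 | bob | 2 | 80
After WHERE (2 rows):
depts.code | depts.id | depts.score | depts.rank | items.qty | items.owner | items.id | items.yr
Z3 | 6 | 3 | 40 | 80 | alice | 6 | 9
Y1 | 2 | 8 | 4 | 9 | bob | 2 | 80
After GROUP BY (2 rows):
depts.code | max_yr
Z3 | 9
Y1 | 80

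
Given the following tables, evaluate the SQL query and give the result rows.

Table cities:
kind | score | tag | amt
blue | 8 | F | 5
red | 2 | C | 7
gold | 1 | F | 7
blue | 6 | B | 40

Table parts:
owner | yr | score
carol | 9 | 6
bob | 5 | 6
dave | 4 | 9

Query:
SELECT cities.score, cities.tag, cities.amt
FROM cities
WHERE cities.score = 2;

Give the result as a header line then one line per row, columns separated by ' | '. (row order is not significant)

After WHERE (1 rows):
cities.kind | cities.score | cities.tag | cities.amt
red | 2 | C | 7
After SELECT (1 rows):
cities.score | cities.tag | cities.amt
2 | C | 7

== RESULT ==
cities.score | cities.tag | cities.amt
2 | C | 7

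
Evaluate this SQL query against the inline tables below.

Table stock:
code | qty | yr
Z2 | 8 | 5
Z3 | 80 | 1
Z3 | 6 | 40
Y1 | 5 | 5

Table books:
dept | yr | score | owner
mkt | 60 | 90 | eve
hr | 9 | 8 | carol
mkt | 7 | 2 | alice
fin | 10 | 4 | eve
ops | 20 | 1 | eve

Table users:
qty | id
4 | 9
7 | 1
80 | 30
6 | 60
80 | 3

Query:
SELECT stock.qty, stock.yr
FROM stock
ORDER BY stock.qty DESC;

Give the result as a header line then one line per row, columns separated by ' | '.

After SELECT (4 rows):
stock.qty | stock.yr
8 | 5
80 | 1
6 | 40
5 | 5
After ORDER BY (4 rows):
stock.qty | stock.yr
80 | 1
8 | 5
6 | 40
5 | 5

== RESULT ==
stock.qty | stock.yr
80 | 1
8 | 5
6 | 40
5 | 5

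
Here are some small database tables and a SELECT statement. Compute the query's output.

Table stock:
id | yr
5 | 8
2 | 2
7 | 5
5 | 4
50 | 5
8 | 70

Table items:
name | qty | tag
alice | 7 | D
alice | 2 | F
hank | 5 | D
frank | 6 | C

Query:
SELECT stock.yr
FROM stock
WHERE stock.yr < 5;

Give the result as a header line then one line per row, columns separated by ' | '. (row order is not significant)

After WHERE (2 rows):
stock.id | stock.yr
2 | 2
5 | 4
After SELECT (2 rows):
stock.yr
2
4

== RESULT ==
stock.yr
2
4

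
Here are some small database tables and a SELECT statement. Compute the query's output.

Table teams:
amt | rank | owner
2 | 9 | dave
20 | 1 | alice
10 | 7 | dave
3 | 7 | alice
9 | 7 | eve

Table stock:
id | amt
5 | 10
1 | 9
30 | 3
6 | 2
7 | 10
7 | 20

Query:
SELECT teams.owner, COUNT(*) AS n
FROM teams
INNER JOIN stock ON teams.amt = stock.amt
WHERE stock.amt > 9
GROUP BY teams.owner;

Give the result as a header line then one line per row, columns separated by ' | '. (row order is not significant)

== RESULT ==
teams.owner | n
alice | 1
dave | 2

Derivation:
After JOIN stock (6 rows):
teams.amt | teams.rank | teams.owner | stock.id | stock.amt
2 | 9 | dave | 6 | 2
20 | 1 | alice | 7 | 20
10 | 7 | dave | 5 | 10
10 | 7 | dave | 7 | 10
3 | 7 | alice | 30 | 3
9 | 7 | eve | 1 | 9
After WHERE (3 rows):
teams.amt | teams.rank | teams.owner | stock.id | stock.amt
20 | 1 | alice | 7 | 20
10 | 7 | dave | 5 | 10
10 | 7 | dave | 7 | 10
After GROUP BY (2 rows):
teams.owner | n
alice | 1
dave | 2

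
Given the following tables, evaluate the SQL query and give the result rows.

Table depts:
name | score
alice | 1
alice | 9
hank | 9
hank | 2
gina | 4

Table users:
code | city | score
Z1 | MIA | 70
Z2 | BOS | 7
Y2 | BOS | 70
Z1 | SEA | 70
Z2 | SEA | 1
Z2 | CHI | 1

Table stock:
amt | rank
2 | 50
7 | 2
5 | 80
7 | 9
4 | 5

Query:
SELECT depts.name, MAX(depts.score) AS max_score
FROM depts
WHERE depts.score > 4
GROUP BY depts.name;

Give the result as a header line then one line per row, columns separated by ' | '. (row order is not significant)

== RESULT ==
depts.name | max_score
alice | 9
hank | 9

Derivation:
After WHERE (2 rows):
depts.name | depts.score
alice | 9
hank | 9
After GROUP BY (2 rows):
depts.name | max_score
alice | 9
hank | 9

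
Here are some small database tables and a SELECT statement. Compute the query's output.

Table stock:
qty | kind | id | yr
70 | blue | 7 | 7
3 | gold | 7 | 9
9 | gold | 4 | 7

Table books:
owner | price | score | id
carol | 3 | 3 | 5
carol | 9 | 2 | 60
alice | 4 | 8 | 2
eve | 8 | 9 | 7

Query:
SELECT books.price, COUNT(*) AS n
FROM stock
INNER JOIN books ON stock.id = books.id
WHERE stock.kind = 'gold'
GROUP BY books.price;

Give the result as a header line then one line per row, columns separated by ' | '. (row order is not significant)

After JOIN books (2 rows):
stock.qty | stock.kind | stock.id | stock.yr | books.owner | books.price | books.score | books.id
70 | blue | 7 | 7 | eve | 8 | 9 | 7
3 | gold | 7 | 9 | eve | 8 | 9 | 7
After WHERE (1 rows):
stock.qty | stock.kind | stock.id | stock.yr | books.owner | books.price | books.score | books.id
3 | gold | 7 | 9 | eve | 8 | 9 | 7
After GROUP BY (1 rows):
books.price | n
8 | 1

== RESULT ==
books.price | n
8 | 1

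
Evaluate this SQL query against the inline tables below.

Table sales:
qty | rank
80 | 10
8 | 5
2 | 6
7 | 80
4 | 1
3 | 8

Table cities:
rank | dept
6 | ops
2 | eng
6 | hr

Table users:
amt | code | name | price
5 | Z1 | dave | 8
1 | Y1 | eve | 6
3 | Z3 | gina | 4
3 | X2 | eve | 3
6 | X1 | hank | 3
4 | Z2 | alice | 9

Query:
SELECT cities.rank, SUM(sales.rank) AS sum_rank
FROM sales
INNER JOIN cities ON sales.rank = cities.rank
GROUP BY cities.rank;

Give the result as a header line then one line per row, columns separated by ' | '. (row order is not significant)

After JOIN cities (2 rows):
sales.qty | sales.rank | cities.rank | cities.dept
2 | 6 | 6 | ops
2 | 6 | 6 | hr
After GROUP BY (1 rows):
cities.rank | sum_rank
6 | 12

== RESULT ==
cities.rank | sum_rank
6 | 12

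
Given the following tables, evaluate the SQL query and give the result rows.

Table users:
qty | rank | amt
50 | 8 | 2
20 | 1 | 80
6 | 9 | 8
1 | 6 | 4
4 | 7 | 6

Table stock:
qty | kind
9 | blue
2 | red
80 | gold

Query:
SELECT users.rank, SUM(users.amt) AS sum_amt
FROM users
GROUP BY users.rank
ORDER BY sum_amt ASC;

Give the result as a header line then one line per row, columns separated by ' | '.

== RESULT ==
users.rank | sum_amt
8 | 2
6 | 4
7 | 6
9 | 8
1 | 80

Derivation:
After GROUP BY (5 rows):
users.rank | sum_amt
8 | 2
1 | 80
9 | 8
6 | 4
7 | 6
After ORDER BY (5 rows):
users.rank | sum_amt
8 | 2
6 | 4
7 | 6
9 | 8
1 | 80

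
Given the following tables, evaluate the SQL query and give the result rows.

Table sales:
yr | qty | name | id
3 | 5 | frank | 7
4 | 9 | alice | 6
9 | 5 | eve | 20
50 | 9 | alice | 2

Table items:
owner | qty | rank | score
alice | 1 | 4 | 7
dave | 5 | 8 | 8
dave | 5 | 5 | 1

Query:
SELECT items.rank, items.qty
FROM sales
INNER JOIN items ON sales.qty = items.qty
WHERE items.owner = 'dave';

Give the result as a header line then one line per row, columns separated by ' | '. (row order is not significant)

== RESULT ==
items.rank | items.qty
8 | 5
5 | 5
8 | 5
5 | 5

Derivation:
After JOIN items (4 rows):
sales.yr | sales.qty | sales.name | sales.id | items.owner | items.qty | items.rank | items.score
3 | 5 | frank | 7 | dave | 5 | 8 | 8
3 | 5 | frank | 7 | dave | 5 | 5 | 1
9 | 5 | eve | 20 | dave | 5 | 8 | 8
9 | 5 | eve | 20 | dave | 5 | 5 | 1
After WHERE (4 rows):
sales.yr | sales.qty | sales.name | sales.id | items.owner | items.qty | items.rank | items.score
3 | 5 | frank | 7 | dave | 5 | 8 | 8
3 | 5 | frank | 7 | dave | 5 | 5 | 1
9 | 5 | eve | 20 | dave | 5 | 8 | 8
9 | 5 | eve | 20 | dave | 5 | 5 | 1
After SELECT (4 rows):
items.rank | items.qty
8 | 5
5 | 5
8 | 5
5 | 5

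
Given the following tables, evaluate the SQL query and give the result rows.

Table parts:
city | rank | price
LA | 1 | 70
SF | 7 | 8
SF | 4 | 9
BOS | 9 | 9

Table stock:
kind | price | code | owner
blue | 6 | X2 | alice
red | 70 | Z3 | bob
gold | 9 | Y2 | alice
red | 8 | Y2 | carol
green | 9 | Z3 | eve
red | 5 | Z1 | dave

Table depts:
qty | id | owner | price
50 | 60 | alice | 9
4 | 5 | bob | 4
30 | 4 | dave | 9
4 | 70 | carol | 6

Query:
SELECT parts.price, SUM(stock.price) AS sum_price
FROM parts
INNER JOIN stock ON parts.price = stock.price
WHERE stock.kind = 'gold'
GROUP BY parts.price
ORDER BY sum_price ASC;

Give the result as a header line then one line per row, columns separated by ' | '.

After JOIN stock (6 rows):
parts.city | parts.rank | parts.price | stock.kind | stock.price | stock.code | stock.owner
LA | 1 | 70 | red | 70 | Z3 | bob
SF | 7 | 8 | red | 8 | Y2 | carol
SF | 4 | 9 | gold | 9 | Y2 | alice
SF | 4 | 9 | green | 9 | Z3 | eve
BOS | 9 | 9 | gold | 9 | Y2 | alice
BOS | 9 | 9 | green | 9 | Z3 | eve
After WHERE (2 rows):
parts.city | parts.rank | parts.price | stock.kind | stock.price | stock.code | stock.owner
SF | 4 | 9 | gold | 9 | Y2 | alice
BOS | 9 | 9 | gold | 9 | Y2 | alice
After GROUP BY (1 rows):
parts.price | sum_price
9 | 18
After ORDER BY (1 rows):
parts.price | sum_price
9 | 18

== RESULT ==
parts.price | sum_price
9 | 18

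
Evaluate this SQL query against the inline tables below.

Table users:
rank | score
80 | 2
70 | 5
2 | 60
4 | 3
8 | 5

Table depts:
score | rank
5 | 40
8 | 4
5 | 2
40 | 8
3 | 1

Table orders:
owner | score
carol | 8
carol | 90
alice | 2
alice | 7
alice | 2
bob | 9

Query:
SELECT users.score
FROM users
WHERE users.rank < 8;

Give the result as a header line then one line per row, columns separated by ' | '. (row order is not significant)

After WHERE (2 rows):
users.rank | users.score
2 | 60
4 | 3
After SELECT (2 rows):
users.score
60
3

== RESULT ==
users.score
60
3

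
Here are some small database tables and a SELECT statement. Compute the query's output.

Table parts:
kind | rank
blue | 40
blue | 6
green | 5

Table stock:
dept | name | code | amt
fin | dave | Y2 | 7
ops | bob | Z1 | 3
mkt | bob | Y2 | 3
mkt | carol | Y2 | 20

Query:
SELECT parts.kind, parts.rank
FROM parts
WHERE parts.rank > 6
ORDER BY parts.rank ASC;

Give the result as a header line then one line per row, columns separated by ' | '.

== RESULT ==
parts.kind | parts.rank
blue | 40

Derivation:
After WHERE (1 rows):
parts.kind | parts.rank
blue | 40
After SELECT (1 rows):
parts.kind | parts.rank
blue | 40
After ORDER BY (1 rows):
parts.kind | parts.rank
blue | 40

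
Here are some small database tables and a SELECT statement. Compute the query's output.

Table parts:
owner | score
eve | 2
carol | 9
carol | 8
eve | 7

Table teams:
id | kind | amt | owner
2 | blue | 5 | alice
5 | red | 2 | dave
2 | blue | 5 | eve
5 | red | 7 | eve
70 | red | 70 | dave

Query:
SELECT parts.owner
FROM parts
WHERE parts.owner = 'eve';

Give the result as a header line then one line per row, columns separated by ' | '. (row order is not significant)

== RESULT ==
parts.owner
eve
eve

Derivation:
After WHERE (2 rows):
parts.owner | parts.score
eve | 2
eve | 7
After SELECT (2 rows):
parts.owner
eve
eve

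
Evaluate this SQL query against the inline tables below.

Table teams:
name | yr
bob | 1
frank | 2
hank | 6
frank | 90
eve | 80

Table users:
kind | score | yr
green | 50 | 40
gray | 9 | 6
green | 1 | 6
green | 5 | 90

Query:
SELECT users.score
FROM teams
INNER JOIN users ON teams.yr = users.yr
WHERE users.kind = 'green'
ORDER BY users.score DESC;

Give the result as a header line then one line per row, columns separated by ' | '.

== RESULT ==
users.score
5
1

Derivation:
After JOIN users (3 rows):
teams.name | teams.yr | users.kind | users.score | users.yr
hank | 6 | gray | 9 | 6
hank | 6 | green | 1 | 6
frank | 90 | green | 5 | 90
After WHERE (2 rows):
teams.name | teams.yr | users.kind | users.score | users.yr
hank | 6 | green | 1 | 6
frank | 90 | green | 5 | 90
After SELECT (2 rows):
users.score
1
5
After ORDER BY (2 rows):
users.score
5
1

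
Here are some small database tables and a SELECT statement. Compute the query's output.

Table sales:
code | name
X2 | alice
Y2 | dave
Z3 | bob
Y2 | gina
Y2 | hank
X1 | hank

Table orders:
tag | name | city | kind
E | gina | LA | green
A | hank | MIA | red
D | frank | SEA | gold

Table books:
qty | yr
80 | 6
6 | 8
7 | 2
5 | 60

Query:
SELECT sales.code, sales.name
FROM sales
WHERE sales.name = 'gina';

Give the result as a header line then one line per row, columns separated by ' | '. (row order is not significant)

After WHERE (1 rows):
sales.code | sales.name
Y2 | gina
After SELECT (1 rows):
sales.code | sales.name
Y2 | gina

== RESULT ==
sales.code | sales.name
Y2 | gina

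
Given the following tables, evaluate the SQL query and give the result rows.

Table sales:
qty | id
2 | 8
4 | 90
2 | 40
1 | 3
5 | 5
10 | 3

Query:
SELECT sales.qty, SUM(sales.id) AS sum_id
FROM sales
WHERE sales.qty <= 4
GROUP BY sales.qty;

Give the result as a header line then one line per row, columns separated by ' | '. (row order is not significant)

== RESULT ==
sales.qty | sum_id
2 | 48
4 | 90
1 | 3

Derivation:
After WHERE (4 rows):
sales.qty | sales.id
2 | 8
4 | 90
2 | 40
1 | 3
After GROUP BY (3 rows):
sales.qty | sum_id
2 | 48
4 | 90
1 | 3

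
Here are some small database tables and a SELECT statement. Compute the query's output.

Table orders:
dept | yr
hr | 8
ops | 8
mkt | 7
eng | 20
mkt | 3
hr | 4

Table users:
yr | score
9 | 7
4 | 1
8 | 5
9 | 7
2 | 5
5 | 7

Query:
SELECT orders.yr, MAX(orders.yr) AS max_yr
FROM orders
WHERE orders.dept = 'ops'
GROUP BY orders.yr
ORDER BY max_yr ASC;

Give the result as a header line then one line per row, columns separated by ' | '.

== RESULT ==
orders.yr | max_yr
8 | 8

Derivation:
After WHERE (1 rows):
orders.dept | orders.yr
ops | 8
After GROUP BY (1 rows):
orders.yr | max_yr
8 | 8
After ORDER BY (1 rows):
orders.yr | max_yr
8 | 8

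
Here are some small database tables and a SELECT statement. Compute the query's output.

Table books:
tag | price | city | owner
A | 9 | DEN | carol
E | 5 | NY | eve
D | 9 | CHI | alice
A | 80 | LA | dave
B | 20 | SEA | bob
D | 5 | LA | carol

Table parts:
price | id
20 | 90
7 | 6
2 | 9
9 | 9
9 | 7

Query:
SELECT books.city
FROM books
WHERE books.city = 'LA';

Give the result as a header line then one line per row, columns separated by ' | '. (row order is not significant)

== RESULT ==
books.city
LA
LA

Derivation:
After WHERE (2 rows):
books.tag | books.price | books.city | books.owner
A | 80 | LA | dave
D | 5 | LA | carol
After SELECT (2 rows):
books.city
LA
LA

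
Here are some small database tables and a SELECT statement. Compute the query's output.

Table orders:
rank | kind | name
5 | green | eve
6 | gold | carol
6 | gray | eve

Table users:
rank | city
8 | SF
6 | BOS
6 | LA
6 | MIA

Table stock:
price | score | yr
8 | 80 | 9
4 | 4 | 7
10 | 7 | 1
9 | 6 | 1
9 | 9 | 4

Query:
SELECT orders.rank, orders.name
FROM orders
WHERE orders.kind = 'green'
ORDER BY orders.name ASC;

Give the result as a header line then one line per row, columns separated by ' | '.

== RESULT ==
orders.rank | orders.name
5 | eve

Derivation:
After WHERE (1 rows):
orders.rank | orders.kind | orders.name
5 | green | eve
After SELECT (1 rows):
orders.rank | orders.name
5 | eve
After ORDER BY (1 rows):
orders.rank | orders.name
5 | eve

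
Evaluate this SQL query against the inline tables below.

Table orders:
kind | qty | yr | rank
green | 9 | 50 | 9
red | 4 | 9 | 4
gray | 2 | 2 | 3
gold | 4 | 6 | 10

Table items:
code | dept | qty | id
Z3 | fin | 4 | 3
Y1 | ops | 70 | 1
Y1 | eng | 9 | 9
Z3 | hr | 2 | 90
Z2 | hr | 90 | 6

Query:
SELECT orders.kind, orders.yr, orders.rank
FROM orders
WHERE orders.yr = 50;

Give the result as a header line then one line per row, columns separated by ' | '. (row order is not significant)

After WHERE (1 rows):
orders.kind | orders.qty | orders.yr | orders.rank
green | 9 | 50 | 9
After SELECT (1 rows):
orders.kind | orders.yr | orders.rank
green | 50 | 9

== RESULT ==
orders.kind | orders.yr | orders.rank
green | 50 | 9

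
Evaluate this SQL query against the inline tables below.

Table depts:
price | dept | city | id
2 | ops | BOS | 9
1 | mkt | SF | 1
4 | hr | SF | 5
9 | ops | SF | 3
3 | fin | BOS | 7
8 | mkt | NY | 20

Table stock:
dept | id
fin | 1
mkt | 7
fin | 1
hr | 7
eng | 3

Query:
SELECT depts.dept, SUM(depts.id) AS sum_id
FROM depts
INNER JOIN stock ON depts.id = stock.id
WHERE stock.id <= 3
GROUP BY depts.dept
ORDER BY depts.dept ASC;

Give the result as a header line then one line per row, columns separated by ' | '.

After JOIN stock (5 rows):
depts.price | depts.dept | depts.city | depts.id | stock.dept | stock.id
1 | mkt | SF | 1 | fin | 1
1 | mkt | SF | 1 | fin | 1
9 | ops | SF | 3 | eng | 3
3 | fin | BOS | 7 | mkt | 7
3 | fin | BOS | 7 | hr | 7
After WHERE (3 rows):
depts.price | depts.dept | depts.city | depts.id | stock.dept | stock.id
1 | mkt | SF | 1 | fin | 1
1 | mkt | SF | 1 | fin | 1
9 | ops | SF | 3 | eng | 3
After GROUP BY (2 rows):
depts.dept | sum_id
mkt | 2
ops | 3
After ORDER BY (2 rows):
depts.dept | sum_id
mkt | 2
ops | 3

== RESULT ==
depts.dept | sum_id
mkt | 2
ops | 3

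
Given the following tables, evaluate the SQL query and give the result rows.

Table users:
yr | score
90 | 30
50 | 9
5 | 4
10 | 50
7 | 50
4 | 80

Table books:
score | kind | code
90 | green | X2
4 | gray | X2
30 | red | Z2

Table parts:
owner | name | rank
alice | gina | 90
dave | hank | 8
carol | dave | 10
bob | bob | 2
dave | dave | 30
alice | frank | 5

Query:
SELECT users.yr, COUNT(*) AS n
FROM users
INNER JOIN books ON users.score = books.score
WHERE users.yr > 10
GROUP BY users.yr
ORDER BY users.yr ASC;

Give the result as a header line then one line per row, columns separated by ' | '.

After JOIN books (2 rows):
users.yr | users.score | books.score | books.kind | books.code
90 | 30 | 30 | red | Z2
5 | 4 | 4 | gray | X2
After WHERE (1 rows):
users.yr | users.score | books.score | books.kind | books.code
90 | 30 | 30 | red | Z2
After GROUP BY (1 rows):
users.yr | n
90 | 1
After ORDER BY (1 rows):
users.yr | n
90 | 1

== RESULT ==
users.yr | n
90 | 1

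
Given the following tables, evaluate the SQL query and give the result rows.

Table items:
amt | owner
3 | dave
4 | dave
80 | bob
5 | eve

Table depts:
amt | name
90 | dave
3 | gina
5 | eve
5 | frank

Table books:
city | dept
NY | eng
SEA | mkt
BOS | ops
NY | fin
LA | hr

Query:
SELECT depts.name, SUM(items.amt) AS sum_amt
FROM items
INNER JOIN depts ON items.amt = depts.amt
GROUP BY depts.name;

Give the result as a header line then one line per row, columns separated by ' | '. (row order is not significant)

After JOIN depts (3 rows):
items.amt | items.owner | depts.amt | depts.name
3 | dave | 3 | gina
5 | eve | 5 | eve
5 | eve | 5 | frank
After GROUP BY (3 rows):
depts.name | sum_amt
gina | 3
eve | 5
frank | 5

== RESULT ==
depts.name | sum_amt
gina | 3
eve | 5
frank | 5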